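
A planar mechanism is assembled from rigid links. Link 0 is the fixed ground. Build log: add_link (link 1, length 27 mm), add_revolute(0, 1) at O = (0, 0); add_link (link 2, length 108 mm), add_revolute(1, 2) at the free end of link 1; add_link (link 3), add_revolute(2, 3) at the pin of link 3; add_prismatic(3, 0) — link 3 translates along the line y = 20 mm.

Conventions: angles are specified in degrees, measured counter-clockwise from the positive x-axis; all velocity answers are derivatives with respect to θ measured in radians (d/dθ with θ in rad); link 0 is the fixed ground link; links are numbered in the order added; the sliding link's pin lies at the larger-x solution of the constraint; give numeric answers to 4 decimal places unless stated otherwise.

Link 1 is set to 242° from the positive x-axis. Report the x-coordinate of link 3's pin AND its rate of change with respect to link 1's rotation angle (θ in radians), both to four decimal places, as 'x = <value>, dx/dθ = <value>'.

geometry: r = 27 mm, L = 108 mm, e = 20 mm
crank pin P = (r cos θ, r sin θ) = (-12.675732, -23.839585)
h = r sin θ − e = -23.839585 − 20 = -43.839585
x = r cos θ + √(L² − h²) = -12.675732 + 98.702030 = 86.026298
dx/dθ = −r sin θ − h·r cos θ/√(L² − h²) (θ in radians; h = -43.839585) = 18.209520

x = 86.0263, dx/dθ = 18.2095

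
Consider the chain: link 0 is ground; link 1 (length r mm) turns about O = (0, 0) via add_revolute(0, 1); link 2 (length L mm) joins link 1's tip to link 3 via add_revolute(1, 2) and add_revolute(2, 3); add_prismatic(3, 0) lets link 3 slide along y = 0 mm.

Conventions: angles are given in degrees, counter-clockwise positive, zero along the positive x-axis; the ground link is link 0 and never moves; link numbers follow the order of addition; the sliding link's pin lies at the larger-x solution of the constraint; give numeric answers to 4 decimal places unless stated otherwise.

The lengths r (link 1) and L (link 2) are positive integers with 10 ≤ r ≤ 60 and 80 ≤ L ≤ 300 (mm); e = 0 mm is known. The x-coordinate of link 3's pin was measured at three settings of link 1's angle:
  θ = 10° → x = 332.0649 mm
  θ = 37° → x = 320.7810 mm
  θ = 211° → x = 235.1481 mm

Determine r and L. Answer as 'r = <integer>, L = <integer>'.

constraint per measurement: (x − r cos θ)² + (r sin θ − e)² = L²
subtracting the θ₁ and θ₂ equations cancels the r² and L² terms:
r = (x₁² − x₂²) / (2[(x₁cos θ₁ + e sin θ₁) − (x₂cos θ₂ + e sin θ₂)]) = 52.0001 → r = 52
L² = (x₁ − r cos θ₁)² + (r sin θ₁ − e)² = 78961.0087 → L = 281.0000 → L = 281
check at θ₃=211°: x = 235.1481 (printed 235.1481) ✓

r = 52, L = 281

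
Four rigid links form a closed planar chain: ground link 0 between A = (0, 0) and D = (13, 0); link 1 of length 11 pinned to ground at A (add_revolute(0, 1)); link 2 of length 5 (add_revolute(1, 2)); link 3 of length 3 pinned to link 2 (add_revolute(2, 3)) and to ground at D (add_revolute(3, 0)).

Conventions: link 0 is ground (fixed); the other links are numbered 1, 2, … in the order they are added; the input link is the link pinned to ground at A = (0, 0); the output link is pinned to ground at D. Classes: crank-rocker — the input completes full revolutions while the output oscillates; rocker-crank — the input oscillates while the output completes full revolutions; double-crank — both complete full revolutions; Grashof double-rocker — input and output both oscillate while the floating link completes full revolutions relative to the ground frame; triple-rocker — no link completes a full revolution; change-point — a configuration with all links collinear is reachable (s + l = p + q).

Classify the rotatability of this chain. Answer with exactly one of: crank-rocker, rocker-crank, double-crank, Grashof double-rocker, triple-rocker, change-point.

lengths: ground=13, input=11, coupler=5, output=3
sorted: s=3 (shortest), l=13 (longest), p+q=16
s + l = 16 vs p + q = 16
s + l = p + q → change-point (collinear configuration reachable)

change-point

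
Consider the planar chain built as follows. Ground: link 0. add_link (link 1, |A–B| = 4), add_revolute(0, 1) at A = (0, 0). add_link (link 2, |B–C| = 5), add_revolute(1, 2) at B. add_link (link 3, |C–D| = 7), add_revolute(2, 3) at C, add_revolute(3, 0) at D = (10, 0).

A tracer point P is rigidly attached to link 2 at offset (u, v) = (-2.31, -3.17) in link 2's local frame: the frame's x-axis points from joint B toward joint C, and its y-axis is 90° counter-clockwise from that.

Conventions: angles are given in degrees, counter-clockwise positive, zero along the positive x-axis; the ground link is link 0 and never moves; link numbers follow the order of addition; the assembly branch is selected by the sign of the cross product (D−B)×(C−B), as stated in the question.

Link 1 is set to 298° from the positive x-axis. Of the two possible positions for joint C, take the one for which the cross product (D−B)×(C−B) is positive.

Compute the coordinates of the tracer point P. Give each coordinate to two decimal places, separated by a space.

A=(0,0), D=(10.00,0)
B = A + 4.00·(cos298°, sin298°) = (1.8779, -3.5318)
|BD| = 8.8568
circle(B,5.00) ∩ circle(D,7.00): a=3.0735, h=3.9438
  candidates: C₊=(3.1238,1.3105) cross=34.929; C₋=(6.2691,-5.9229) cross=-34.929
  branch + wants cross > 0 → take C=(3.1238,1.3105) (cross=34.929)
ex = (C−B)/|BC| = (0.2492,0.9685); ey = (-0.9685,0.2492)
P = B + -2.31·ex + -3.17·ey = (4.3723,-6.5588)

4.37 -6.56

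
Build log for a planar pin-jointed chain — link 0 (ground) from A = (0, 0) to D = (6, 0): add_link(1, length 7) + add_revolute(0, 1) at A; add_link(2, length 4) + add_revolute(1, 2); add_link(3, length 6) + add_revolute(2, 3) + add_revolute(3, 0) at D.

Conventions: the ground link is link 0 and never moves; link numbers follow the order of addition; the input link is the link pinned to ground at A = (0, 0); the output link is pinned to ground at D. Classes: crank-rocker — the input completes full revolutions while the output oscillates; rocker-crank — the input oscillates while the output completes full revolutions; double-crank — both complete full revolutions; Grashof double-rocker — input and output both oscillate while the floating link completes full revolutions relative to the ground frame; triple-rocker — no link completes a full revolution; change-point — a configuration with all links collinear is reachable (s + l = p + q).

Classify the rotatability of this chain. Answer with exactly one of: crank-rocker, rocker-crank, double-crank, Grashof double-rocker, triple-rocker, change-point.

lengths: ground=6, input=7, coupler=4, output=6
sorted: s=4 (shortest), l=7 (longest), p+q=12
s + l = 11 vs p + q = 12
s + l < p + q (Grashof) with shortest = coupler link → Grashof double-rocker

Grashof double-rocker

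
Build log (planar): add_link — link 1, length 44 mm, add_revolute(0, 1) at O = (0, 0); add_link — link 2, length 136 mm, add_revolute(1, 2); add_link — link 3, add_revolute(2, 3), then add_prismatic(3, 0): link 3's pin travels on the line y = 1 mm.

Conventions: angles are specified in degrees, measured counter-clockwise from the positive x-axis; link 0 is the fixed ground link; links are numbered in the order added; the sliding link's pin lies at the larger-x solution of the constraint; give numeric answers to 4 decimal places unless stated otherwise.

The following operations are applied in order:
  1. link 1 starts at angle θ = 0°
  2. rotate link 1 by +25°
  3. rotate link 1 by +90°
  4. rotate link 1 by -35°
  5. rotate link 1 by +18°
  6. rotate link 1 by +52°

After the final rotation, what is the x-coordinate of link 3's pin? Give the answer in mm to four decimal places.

geometry: r = 44 mm, L = 136 mm, e = 1 mm; θ starts at 0°
rotate link 1 by +25°: θ ← 0° +25° = 25°
rotate link 1 by +90°: θ ← 25° +90° = 115°
rotate link 1 by -35°: θ ← 115° -35° = 80°
rotate link 1 by +18°: θ ← 80° +18° = 98°
rotate link 1 by +52°: θ ← 98° +52° = 150°
crank pin P = (r cos θ, r sin θ) = (-38.105118, 22.000000)
h = r sin θ − e = 22.000000 − 1 = 21.000000
x = r cos θ + √(L² − h²) = -38.105118 + 134.368895 = 96.263777

96.2638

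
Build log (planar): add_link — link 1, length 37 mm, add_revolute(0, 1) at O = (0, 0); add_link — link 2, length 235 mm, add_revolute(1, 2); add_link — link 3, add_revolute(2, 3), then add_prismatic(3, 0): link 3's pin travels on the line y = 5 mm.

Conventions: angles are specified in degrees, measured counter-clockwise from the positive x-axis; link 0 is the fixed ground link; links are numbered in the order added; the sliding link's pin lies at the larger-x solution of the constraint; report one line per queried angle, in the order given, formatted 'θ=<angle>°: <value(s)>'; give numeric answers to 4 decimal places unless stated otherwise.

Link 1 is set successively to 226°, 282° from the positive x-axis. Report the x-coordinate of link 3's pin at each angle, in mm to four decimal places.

geometry: r = 37 mm, L = 235 mm, e = 5 mm
θ=226°: crank pin P = (r cos θ, r sin θ) = (-25.702360, -26.615573)
θ=226°: h = r sin θ − e = -26.615573 − 5 = -31.615573
θ=226°: x = r cos θ + √(L² − h²) = -25.702360 + 232.863599 = 207.161239
θ=282°: crank pin P = (r cos θ, r sin θ) = (7.692733, -36.191461)
θ=282°: h = r sin θ − e = -36.191461 − 5 = -41.191461
θ=282°: x = r cos θ + √(L² − h²) = 7.692733 + 231.361759 = 239.054492

θ=226°: 207.1612
θ=282°: 239.0545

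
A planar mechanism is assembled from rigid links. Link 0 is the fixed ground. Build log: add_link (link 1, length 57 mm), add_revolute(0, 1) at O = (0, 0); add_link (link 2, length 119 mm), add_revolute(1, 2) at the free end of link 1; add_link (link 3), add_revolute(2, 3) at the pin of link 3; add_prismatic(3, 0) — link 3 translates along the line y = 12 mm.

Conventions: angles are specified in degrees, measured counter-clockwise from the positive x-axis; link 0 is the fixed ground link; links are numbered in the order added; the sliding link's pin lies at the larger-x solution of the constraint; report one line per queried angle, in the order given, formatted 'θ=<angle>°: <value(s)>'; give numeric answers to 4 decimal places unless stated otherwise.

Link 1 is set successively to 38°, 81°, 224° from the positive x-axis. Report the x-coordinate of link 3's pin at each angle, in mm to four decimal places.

geometry: r = 57 mm, L = 119 mm, e = 12 mm
θ=38°: crank pin P = (r cos θ, r sin θ) = (44.916613, 35.092704)
θ=38°: h = r sin θ − e = 35.092704 − 12 = 23.092704
θ=38°: x = r cos θ + √(L² − h²) = 44.916613 + 116.737856 = 161.654469
θ=81°: crank pin P = (r cos θ, r sin θ) = (8.916765, 56.298235)
θ=81°: h = r sin θ − e = 56.298235 − 12 = 44.298235
θ=81°: x = r cos θ + √(L² − h²) = 8.916765 + 110.447573 = 119.364337
θ=224°: crank pin P = (r cos θ, r sin θ) = (-41.002369, -39.595527)
θ=224°: h = r sin θ − e = -39.595527 − 12 = -51.595527
θ=224°: x = r cos θ + √(L² − h²) = -41.002369 + 107.232931 = 66.230563

θ=38°: 161.6545
θ=81°: 119.3643
θ=224°: 66.2306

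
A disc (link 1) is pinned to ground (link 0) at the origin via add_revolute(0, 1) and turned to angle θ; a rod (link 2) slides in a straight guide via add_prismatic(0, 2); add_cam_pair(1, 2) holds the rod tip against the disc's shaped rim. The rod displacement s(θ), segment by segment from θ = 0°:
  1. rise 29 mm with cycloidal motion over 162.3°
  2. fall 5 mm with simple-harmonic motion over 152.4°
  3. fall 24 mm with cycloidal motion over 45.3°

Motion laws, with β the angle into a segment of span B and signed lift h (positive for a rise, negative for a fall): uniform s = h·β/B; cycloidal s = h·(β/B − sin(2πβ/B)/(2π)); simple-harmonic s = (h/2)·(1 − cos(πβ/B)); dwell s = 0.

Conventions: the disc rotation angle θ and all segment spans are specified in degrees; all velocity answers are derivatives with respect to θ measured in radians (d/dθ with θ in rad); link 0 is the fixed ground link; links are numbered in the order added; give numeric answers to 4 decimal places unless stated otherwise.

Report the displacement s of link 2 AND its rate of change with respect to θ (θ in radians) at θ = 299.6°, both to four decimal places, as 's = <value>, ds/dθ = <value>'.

segment 1 (0° to 162.3°, cycloidal, h = 29) is passed completely: s = 0.0000 + (29) = 29.0000
θ = 299.6° falls in segment 2 (162.3° to 314.7°, simple-harmonic, h = -5): β = 299.6 − 162.3 = 137.3°, B = 152.4°; Δs = -5/2·(1 − cos(π·0.9009)) = -4.8799; s = 29.0000 − 4.8799 = 24.1201
velocity in seg [162.3°–314.7°] (simple-harmonic), θ in radians: β = 137.3° = 2.3963 rad, B = 152.4° = 2.6599 rad; ds/dθ = (πh/(2B)) sin(πβ/B) = (π·(-5)/(2·2.6599)) sin(π·0.9009) = -0.904343 mm/rad

s = 24.1201, ds/dθ = -0.9043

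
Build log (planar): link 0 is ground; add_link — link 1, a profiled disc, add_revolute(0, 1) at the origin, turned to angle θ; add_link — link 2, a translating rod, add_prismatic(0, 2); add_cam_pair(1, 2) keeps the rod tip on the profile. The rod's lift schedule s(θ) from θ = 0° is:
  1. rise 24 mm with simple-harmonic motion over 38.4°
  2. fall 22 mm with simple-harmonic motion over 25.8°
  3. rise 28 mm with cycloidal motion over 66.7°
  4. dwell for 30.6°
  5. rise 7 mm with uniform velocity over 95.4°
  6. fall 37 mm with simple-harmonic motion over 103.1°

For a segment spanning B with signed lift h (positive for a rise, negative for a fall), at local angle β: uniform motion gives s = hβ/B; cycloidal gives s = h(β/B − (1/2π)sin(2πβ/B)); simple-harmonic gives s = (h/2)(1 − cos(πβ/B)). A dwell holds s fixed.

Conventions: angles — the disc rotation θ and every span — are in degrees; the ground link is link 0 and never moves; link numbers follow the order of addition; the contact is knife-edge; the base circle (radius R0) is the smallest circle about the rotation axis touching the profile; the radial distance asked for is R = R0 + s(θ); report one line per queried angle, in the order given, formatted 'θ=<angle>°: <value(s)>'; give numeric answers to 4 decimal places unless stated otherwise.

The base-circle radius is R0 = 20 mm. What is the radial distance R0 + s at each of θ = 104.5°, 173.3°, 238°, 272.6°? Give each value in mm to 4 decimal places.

seg 1 [0°–38.4°] simple-harmonic, h=24: full span → s += 24 → s = 24.0000
seg 2 [38.4°–64.2°] simple-harmonic, h=-22: full span → s += -22 → s = 2.0000
seg 3 [64.2°–130.9°] cycloidal, h=28: θ=104.5° here. β=40.3, B=66.7. 28·(0.6042 − sin(2π·0.6042)/(2π)) = 19.6311 → s = 21.6311
seg 3 [64.2°–130.9°] cycloidal, h=28: full span → s += 28 → s = 30.0000
seg 4 [130.9°–161.5°] dwell: s stays 30.0000
seg 5 [161.5°–256.9°] uniform, h=7: θ=173.3° here. β=11.8, B=95.4. 7·11.8/95.4 = 0.8658 → s = 30.8658
seg 5 [161.5°–256.9°] uniform, h=7: θ=238° here. β=76.5, B=95.4. 7·76.5/95.4 = 5.6132 → s = 35.6132
seg 5 [161.5°–256.9°] uniform, h=7: full span → s += 7 → s = 37.0000
seg 6 [256.9°–360°] simple-harmonic, h=-37: θ=272.6° here. β=15.7, B=103.1. -37/2·(1 − cos(π·0.1523)) = -2.0769 → s = 34.9231
θ=104.5°: R = R0 + s = 20 + 21.6311 = 41.6311
θ=173.3°: R = R0 + s = 20 + 30.8658 = 50.8658
θ=238°: R = R0 + s = 20 + 35.6132 = 55.6132
θ=272.6°: R = R0 + s = 20 + 34.9231 = 54.9231

θ=104.5°: 41.6311
θ=173.3°: 50.8658
θ=238°: 55.6132
θ=272.6°: 54.9231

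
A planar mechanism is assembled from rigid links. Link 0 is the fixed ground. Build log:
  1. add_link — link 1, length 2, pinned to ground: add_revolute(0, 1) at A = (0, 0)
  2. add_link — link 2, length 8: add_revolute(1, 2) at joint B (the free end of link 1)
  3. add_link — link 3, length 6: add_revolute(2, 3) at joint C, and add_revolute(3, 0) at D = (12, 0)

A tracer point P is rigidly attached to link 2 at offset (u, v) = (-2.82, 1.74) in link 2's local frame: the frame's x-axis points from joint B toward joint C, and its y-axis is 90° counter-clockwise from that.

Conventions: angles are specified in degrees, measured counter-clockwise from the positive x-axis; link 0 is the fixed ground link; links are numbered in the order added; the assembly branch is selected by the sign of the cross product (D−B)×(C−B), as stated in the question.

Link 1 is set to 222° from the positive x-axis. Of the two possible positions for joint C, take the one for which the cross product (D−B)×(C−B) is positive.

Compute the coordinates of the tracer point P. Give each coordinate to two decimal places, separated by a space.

A=(0,0), D=(12.00,0)
B = A + 2.00·(cos222°, sin222°) = (-1.4863, -1.3383)
|BD| = 13.5525
circle(B,8.00) ∩ circle(D,6.00): a=7.8093, h=1.7364
  candidates: C₊=(6.1134,1.1608) cross=23.533; C₋=(6.4563,-2.2951) cross=-23.533
  branch + wants cross > 0 → take C=(6.1134,1.1608) (cross=23.533)
ex = (C−B)/|BC| = (0.9500,0.3124); ey = (-0.3124,0.9500)
P = B + -2.82·ex + 1.74·ey = (-4.7087,-0.5663)

-4.71 -0.57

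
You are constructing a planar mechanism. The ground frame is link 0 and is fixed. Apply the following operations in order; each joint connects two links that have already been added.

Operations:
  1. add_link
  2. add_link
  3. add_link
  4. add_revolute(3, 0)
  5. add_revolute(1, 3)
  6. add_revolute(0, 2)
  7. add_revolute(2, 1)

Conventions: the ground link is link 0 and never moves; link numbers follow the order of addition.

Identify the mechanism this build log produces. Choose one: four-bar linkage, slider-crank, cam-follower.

links: 4 (incl. ground); joints: 4 revolute, 0 prismatic, 0 higher (cam) pair, forming one closed loop
4 links in a single 4R loop → four-bar linkage

four-bar linkage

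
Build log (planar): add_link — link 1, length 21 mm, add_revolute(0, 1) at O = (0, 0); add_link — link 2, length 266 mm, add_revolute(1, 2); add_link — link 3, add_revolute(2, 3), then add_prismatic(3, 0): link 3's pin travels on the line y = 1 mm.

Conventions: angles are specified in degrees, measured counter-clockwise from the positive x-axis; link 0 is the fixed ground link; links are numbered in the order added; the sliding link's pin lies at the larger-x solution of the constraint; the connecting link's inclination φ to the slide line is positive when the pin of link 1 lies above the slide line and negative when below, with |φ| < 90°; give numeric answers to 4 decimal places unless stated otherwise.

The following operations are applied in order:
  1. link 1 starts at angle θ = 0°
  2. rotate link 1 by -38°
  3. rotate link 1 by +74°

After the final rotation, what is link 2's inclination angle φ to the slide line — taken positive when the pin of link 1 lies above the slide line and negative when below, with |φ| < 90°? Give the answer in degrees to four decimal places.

geometry: r = 21 mm, L = 266 mm, e = 1 mm; θ starts at 0°
rotate link 1 by -38°: θ ← 0° -38° = -38°
rotate link 1 by +74°: θ ← -38° +74° = 36°
h = r sin θ − e = 12.343490 − 1 = 11.343490
sin φ = h / L = 11.343490 / 266 = 0.04264470
φ = arcsin(0.04264470) = 2.444103°

2.4441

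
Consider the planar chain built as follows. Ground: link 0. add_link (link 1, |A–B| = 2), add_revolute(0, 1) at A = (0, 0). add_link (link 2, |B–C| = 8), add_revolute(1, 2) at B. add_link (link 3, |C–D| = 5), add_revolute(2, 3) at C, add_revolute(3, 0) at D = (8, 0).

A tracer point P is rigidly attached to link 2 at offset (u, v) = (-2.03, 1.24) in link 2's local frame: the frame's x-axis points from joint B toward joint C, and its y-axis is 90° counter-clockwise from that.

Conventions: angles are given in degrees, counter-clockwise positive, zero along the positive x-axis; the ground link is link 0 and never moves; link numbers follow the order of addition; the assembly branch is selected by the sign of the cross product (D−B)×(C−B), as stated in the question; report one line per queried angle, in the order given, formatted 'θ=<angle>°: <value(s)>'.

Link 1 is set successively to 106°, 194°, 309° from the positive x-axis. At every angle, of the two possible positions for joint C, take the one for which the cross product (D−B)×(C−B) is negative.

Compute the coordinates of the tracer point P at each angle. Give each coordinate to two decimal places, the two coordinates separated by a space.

A=(0,0), D=(8.00,0)
θ=106°: B = A + 2.00·(cos106°, sin106°) = (-0.5513, 1.9225)
θ=106°: |BD| = 8.7647
θ=106°: circle(B,8.00) ∩ circle(D,5.00): a=6.6072, h=4.5105
θ=106°:   candidates: C₊=(6.8844,4.8740) cross=39.534; C₋=(4.9056,-3.9275) cross=-39.534
θ=106°:   branch - wants cross < 0 → take C=(4.9056,-3.9275) (cross=-39.534)
θ=106°: ex = (C−B)/|BC| = (0.6821,-0.7312); ey = (0.7312,0.6821)
θ=106°: P = B + -2.03·ex + 1.24·ey = (-1.0292,4.2528)
θ=194°: B = A + 2.00·(cos194°, sin194°) = (-1.9406, -0.4838)
θ=194°: |BD| = 9.9524
θ=194°: circle(B,8.00) ∩ circle(D,5.00): a=6.9355, h=3.9873
θ=194°:   candidates: C₊=(4.7929,3.8359) cross=39.683; C₋=(5.1806,-4.1293) cross=-39.683
θ=194°:   branch - wants cross < 0 → take C=(5.1806,-4.1293) (cross=-39.683)
θ=194°: ex = (C−B)/|BC| = (0.8901,-0.4557); ey = (0.4557,0.8901)
θ=194°: P = B + -2.03·ex + 1.24·ey = (-3.1825,1.5450)
θ=309°: B = A + 2.00·(cos309°, sin309°) = (1.2586, -1.5543)
θ=309°: |BD| = 6.9182
θ=309°: circle(B,8.00) ∩ circle(D,5.00): a=6.2778, h=4.9588
θ=309°:   candidates: C₊=(6.2618,4.6882) cross=34.306; C₋=(8.4900,-4.9759) cross=-34.306
θ=309°:   branch - wants cross < 0 → take C=(8.4900,-4.9759) (cross=-34.306)
θ=309°: ex = (C−B)/|BC| = (0.9039,-0.4277); ey = (0.4277,0.9039)
θ=309°: P = B + -2.03·ex + 1.24·ey = (-0.0460,0.4348)

θ=106°: -1.03 4.25
θ=194°: -3.18 1.54
θ=309°: -0.05 0.43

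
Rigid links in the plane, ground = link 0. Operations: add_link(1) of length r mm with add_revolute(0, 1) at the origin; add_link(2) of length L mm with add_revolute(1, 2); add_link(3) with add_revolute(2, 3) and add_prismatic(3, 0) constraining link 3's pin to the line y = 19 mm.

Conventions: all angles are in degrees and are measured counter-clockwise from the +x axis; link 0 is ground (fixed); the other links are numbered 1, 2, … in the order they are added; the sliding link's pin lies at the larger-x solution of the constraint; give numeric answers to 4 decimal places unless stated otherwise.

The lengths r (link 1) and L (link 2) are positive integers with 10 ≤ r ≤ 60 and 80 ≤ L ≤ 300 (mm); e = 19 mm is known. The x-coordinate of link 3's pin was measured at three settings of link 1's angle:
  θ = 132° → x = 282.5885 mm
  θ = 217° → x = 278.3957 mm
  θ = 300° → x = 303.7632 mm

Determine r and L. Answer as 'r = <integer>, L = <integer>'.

constraint per measurement: (x − r cos θ)² + (r sin θ − e)² = L²
subtracting the θ₁ and θ₂ equations cancels the r² and L² terms:
r = (x₁² − x₂²) / (2[(x₁cos θ₁ + e sin θ₁) − (x₂cos θ₂ + e sin θ₂)]) = 20.0000 → r = 20
L² = (x₁ − r cos θ₁)² + (r sin θ₁ − e)² = 87616.0148 → L = 296.0000 → L = 296
check at θ₃=300°: x = 303.7632 (printed 303.7632) ✓

r = 20, L = 296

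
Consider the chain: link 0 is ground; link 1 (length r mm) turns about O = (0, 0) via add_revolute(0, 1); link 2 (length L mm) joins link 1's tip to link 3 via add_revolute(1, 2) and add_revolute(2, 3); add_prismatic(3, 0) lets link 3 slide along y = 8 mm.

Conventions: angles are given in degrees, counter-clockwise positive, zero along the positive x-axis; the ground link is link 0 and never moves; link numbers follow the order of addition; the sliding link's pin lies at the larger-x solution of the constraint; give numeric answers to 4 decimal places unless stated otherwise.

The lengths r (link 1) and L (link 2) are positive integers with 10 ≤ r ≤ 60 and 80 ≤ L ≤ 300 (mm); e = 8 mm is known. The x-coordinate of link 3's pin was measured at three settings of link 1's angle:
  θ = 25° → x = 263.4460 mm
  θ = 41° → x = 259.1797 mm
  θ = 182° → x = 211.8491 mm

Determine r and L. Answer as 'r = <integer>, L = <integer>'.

constraint per measurement: (x − r cos θ)² + (r sin θ − e)² = L²
subtracting the θ₁ and θ₂ equations cancels the r² and L² terms:
r = (x₁² − x₂²) / (2[(x₁cos θ₁ + e sin θ₁) − (x₂cos θ₂ + e sin θ₂)]) = 27.0001 → r = 27
L² = (x₁ − r cos θ₁)² + (r sin θ₁ − e)² = 57121.0131 → L = 239.0000 → L = 239
check at θ₃=182°: x = 211.8491 (printed 211.8491) ✓

r = 27, L = 239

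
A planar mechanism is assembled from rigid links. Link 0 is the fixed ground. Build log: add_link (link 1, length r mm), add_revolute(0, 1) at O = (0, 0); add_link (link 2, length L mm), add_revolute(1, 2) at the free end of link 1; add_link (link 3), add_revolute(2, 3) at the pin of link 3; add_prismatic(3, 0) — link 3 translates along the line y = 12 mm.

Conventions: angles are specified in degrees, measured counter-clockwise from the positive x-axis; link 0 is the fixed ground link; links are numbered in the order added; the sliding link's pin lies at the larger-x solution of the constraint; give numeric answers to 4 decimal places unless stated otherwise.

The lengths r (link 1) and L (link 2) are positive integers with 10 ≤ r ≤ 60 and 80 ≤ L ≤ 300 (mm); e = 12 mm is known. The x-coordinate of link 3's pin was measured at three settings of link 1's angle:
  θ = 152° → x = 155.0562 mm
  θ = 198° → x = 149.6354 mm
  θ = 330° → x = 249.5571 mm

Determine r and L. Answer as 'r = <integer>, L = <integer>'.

constraint per measurement: (x − r cos θ)² + (r sin θ − e)² = L²
subtracting the θ₁ and θ₂ equations cancels the r² and L² terms:
r = (x₁² − x₂²) / (2[(x₁cos θ₁ + e sin θ₁) − (x₂cos θ₂ + e sin θ₂)]) = 56.0000 → r = 56
L² = (x₁ − r cos θ₁)² + (r sin θ₁ − e)² = 42024.9832 → L = 205.0000 → L = 205
check at θ₃=330°: x = 249.5571 (printed 249.5571) ✓

r = 56, L = 205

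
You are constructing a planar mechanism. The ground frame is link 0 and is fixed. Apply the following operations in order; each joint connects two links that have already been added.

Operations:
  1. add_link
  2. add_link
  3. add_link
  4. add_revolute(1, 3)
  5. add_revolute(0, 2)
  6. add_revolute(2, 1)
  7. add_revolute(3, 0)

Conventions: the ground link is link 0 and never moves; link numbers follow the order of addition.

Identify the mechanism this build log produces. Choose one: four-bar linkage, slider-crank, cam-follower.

links: 4 (incl. ground); joints: 4 revolute, 0 prismatic, 0 higher (cam) pair, forming one closed loop
4 links in a single 4R loop → four-bar linkage

four-bar linkage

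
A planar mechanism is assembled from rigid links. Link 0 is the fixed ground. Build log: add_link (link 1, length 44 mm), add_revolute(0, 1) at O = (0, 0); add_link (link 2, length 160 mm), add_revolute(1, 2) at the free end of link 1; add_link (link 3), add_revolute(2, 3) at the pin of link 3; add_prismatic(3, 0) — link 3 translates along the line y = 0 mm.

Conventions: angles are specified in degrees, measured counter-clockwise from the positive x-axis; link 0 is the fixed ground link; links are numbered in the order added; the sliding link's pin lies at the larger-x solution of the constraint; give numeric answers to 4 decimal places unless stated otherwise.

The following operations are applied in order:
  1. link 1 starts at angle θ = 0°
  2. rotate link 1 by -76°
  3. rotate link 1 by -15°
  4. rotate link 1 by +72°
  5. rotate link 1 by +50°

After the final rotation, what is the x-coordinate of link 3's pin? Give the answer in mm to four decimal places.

geometry: r = 44 mm, L = 160 mm, e = 0 mm; θ starts at 0°
rotate link 1 by -76°: θ ← 0° -76° = -76°
rotate link 1 by -15°: θ ← -76° -15° = -91°
rotate link 1 by +72°: θ ← -91° +72° = -19°
rotate link 1 by +50°: θ ← -19° +50° = 31°
crank pin P = (r cos θ, r sin θ) = (37.715361, 22.661675)
h = r sin θ − e = 22.661675 − 0 = 22.661675
x = r cos θ + √(L² − h²) = 37.715361 + 158.387021 = 196.102382

196.1024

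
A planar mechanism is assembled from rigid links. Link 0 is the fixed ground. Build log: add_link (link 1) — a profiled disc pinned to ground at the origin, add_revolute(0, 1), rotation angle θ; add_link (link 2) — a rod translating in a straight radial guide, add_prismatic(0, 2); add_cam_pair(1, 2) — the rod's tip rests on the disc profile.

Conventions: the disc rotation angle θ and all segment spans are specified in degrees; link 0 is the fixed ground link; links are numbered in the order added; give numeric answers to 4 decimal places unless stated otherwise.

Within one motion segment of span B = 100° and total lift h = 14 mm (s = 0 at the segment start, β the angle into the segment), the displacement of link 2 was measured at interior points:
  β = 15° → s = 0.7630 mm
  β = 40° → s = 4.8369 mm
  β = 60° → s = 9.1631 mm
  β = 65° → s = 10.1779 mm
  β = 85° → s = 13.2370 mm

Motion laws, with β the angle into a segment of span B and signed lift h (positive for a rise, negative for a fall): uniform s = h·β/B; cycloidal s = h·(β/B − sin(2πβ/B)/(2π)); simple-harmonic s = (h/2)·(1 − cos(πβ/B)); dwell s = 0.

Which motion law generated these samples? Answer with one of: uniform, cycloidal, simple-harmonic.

candidates at β/B = r: uniform s = h·r (linear in β); cycloidal s = h·(r − sin(2πr)/(2π)); simple-harmonic s = (h/2)(1 − cos(πr))
β=15°: printed 0.7630 | uniform 2.1000, cycloidal 0.2974, simple-harmonic 0.7630
β=40°: printed 4.8369 | uniform 5.6000, cycloidal 4.2903, simple-harmonic 4.8369
β=60°: printed 9.1631 | uniform 8.4000, cycloidal 9.7097, simple-harmonic 9.1631
β=65°: printed 10.1779 | uniform 9.1000, cycloidal 10.9026, simple-harmonic 10.1779
β=85°: printed 13.2370 | uniform 11.9000, cycloidal 13.7026, simple-harmonic 13.2370
only one law matches every sample → simple-harmonic

simple-harmonic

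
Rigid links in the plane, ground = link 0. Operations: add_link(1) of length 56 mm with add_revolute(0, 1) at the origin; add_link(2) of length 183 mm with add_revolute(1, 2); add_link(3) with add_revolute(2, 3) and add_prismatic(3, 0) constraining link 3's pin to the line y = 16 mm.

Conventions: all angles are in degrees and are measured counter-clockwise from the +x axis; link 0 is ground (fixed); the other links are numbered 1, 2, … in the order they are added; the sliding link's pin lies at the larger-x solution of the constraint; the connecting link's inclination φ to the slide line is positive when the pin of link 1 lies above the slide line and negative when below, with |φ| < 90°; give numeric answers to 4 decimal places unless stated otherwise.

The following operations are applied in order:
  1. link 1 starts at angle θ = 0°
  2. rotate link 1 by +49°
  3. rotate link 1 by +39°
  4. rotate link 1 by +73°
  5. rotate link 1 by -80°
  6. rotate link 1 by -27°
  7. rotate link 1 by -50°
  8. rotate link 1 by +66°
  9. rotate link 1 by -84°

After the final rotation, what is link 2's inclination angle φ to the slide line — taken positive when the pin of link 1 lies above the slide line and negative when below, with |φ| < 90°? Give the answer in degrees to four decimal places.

geometry: r = 56 mm, L = 183 mm, e = 16 mm; θ starts at 0°
rotate link 1 by +49°: θ ← 0° +49° = 49°
rotate link 1 by +39°: θ ← 49° +39° = 88°
rotate link 1 by +73°: θ ← 88° +73° = 161°
rotate link 1 by -80°: θ ← 161° -80° = 81°
rotate link 1 by -27°: θ ← 81° -27° = 54°
rotate link 1 by -50°: θ ← 54° -50° = 4°
rotate link 1 by +66°: θ ← 4° +66° = 70°
rotate link 1 by -84°: θ ← 70° -84° = -14°
h = r sin θ − e = -13.547626 − 16 = -29.547626
sin φ = h / L = -29.547626 / 183 = -0.16146244
φ = arcsin(-0.16146244) = -9.291792°

-9.2918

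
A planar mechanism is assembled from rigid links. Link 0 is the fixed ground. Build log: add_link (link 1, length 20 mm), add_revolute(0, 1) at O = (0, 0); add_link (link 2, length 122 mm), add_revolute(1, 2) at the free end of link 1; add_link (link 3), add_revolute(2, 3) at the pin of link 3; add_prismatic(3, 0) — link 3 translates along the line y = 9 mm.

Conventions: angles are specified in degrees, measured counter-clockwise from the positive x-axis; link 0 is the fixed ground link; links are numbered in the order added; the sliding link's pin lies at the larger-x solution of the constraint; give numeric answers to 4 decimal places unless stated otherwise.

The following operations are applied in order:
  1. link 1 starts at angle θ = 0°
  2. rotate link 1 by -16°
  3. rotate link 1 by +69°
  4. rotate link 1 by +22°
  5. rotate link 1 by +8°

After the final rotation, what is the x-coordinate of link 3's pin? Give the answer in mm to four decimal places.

geometry: r = 20 mm, L = 122 mm, e = 9 mm; θ starts at 0°
rotate link 1 by -16°: θ ← 0° -16° = -16°
rotate link 1 by +69°: θ ← -16° +69° = 53°
rotate link 1 by +22°: θ ← 53° +22° = 75°
rotate link 1 by +8°: θ ← 75° +8° = 83°
crank pin P = (r cos θ, r sin θ) = (2.437387, 19.850923)
h = r sin θ − e = 19.850923 − 9 = 10.850923
x = r cos θ + √(L² − h²) = 2.437387 + 121.516491 = 123.953877

123.9539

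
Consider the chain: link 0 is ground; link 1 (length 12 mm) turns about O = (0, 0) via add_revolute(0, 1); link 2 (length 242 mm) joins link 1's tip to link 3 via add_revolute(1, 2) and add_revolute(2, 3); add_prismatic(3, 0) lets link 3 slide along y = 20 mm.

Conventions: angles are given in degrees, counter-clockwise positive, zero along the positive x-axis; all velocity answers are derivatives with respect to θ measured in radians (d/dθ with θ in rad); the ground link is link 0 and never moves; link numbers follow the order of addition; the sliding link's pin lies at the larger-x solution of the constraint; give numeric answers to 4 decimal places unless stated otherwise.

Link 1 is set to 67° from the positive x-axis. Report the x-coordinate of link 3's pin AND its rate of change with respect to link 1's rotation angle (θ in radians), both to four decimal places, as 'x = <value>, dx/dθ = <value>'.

geometry: r = 12 mm, L = 242 mm, e = 20 mm
crank pin P = (r cos θ, r sin θ) = (4.688774, 11.046058)
h = r sin θ − e = 11.046058 − 20 = -8.953942
x = r cos θ + √(L² − h²) = 4.688774 + 241.834296 = 246.523070
dx/dθ = −r sin θ − h·r cos θ/√(L² − h²) (θ in radians; h = -8.953942) = -10.872456

x = 246.5231, dx/dθ = -10.8725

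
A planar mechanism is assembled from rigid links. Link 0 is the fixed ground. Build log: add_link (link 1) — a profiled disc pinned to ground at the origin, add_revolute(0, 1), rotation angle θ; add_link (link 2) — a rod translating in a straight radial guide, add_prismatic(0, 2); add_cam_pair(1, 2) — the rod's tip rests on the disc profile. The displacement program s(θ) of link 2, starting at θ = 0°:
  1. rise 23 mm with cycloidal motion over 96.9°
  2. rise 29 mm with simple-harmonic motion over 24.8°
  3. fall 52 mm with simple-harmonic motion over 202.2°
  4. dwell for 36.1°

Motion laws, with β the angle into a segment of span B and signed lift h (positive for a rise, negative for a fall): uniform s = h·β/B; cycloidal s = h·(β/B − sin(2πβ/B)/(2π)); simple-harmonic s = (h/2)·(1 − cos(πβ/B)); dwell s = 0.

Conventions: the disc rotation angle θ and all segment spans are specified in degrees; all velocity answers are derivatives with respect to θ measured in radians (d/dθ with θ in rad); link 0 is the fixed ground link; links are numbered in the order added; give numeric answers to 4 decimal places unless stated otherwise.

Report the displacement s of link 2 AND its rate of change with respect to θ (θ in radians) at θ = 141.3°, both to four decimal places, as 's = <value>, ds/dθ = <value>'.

seg 1 [0°–96.9°] cycloidal, h=23: full span → s += 23 → s = 23.0000
seg 2 [96.9°–121.7°] simple-harmonic, h=29: full span → s += 29 → s = 52.0000
seg 3 [121.7°–323.9°] simple-harmonic, h=-52: θ=141.3° here. β=19.6, B=202.2. -52/2·(1 − cos(π·0.0969)) = -1.1963 → s = 50.8037
velocity in seg [121.7°–323.9°] (simple-harmonic), θ in radians: β = 19.6° = 0.3421 rad, B = 202.2° = 3.5291 rad; ds/dθ = (πh/(2B)) sin(πβ/B) = (π·(-52)/(2·3.5291)) sin(π·0.0969) = -6.939947 mm/rad

s = 50.8037, ds/dθ = -6.9399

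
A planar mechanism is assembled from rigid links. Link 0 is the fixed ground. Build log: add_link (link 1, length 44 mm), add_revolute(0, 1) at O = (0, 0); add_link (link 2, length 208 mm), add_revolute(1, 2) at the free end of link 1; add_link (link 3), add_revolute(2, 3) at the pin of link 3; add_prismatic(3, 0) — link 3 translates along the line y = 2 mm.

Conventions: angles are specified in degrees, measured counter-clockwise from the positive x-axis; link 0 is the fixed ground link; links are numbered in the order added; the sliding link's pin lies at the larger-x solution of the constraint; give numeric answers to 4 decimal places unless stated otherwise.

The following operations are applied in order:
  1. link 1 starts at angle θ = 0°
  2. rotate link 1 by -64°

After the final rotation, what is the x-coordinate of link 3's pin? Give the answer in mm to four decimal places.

geometry: r = 44 mm, L = 208 mm, e = 2 mm; θ starts at 0°
rotate link 1 by -64°: θ ← 0° -64° = -64°
crank pin P = (r cos θ, r sin θ) = (19.288330, -39.546938)
h = r sin θ − e = -39.546938 − 2 = -41.546938
x = r cos θ + √(L² − h²) = 19.288330 + 203.808371 = 223.096701

223.0967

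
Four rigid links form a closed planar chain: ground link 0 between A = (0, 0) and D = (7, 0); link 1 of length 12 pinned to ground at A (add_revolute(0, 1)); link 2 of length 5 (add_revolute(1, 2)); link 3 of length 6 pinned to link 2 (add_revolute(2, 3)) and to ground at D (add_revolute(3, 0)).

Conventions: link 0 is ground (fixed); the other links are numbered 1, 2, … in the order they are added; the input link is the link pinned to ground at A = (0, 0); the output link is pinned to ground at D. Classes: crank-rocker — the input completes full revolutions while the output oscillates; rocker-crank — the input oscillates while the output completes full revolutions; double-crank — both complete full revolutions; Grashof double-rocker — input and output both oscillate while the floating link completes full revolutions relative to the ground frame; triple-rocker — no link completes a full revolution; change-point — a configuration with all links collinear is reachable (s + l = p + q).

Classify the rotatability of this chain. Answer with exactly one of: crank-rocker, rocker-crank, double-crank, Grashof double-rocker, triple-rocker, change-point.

lengths: ground=7, input=12, coupler=5, output=6
sorted: s=5 (shortest), l=12 (longest), p+q=13
s + l = 17 vs p + q = 13
s + l > p + q → non-Grashof → no link fully rotates → triple-rocker

triple-rocker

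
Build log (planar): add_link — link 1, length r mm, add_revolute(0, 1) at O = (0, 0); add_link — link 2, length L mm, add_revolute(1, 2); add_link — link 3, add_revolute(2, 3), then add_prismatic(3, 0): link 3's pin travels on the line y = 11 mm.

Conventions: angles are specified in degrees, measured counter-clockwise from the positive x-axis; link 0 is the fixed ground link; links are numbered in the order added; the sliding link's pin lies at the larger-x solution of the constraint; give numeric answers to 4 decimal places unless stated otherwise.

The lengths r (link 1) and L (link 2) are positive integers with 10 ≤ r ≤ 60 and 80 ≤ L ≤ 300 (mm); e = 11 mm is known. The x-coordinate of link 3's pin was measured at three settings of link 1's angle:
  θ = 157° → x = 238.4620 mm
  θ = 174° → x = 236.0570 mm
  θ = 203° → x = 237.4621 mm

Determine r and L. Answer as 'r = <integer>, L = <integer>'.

constraint per measurement: (x − r cos θ)² + (r sin θ − e)² = L²
subtracting the θ₁ and θ₂ equations cancels the r² and L² terms:
r = (x₁² − x₂²) / (2[(x₁cos θ₁ + e sin θ₁) − (x₂cos θ₂ + e sin θ₂)]) = 31.0002 → r = 31
L² = (x₁ − r cos θ₁)² + (r sin θ₁ − e)² = 71288.9834 → L = 267.0000 → L = 267
check at θ₃=203°: x = 237.4621 (printed 237.4621) ✓

r = 31, L = 267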